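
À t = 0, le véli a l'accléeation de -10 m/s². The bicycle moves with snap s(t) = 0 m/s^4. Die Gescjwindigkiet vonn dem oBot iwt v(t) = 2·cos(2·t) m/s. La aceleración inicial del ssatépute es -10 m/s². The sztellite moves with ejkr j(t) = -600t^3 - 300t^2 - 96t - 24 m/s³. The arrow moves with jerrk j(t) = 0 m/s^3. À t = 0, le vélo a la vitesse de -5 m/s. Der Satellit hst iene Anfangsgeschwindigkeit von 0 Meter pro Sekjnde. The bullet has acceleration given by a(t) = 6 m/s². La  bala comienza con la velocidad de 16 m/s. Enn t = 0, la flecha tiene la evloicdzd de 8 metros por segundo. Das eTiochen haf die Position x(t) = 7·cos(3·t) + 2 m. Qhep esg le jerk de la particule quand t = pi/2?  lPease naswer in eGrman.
Wir müssen unsere Gleichung für die Position x(t) = 7·cos(3·t) + 2 3-mal ableiten. Die Ableitung von der Position ergibt die Geschwindigkeit: v(t) = -21·sin(3·t). Mit d/dt von v(t) finden wir a(t) = -63·cos(3·t). Mit d/dt von a(t) finden wir j(t) = 189·sin(3·t). Wir haben den Ruck j(t) = 189·sin(3·t). Durch Einsetzen von t = pi/2: j(pi/2) = -189.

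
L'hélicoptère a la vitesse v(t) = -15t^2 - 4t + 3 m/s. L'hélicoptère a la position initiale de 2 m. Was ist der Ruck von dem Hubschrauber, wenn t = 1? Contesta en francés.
Pour résoudre ceci, nous devons prendre 2 dérivées de notre équation de la vitesse v(t) = -15·t^2 - 4·t + 3. En dérivant la vitesse, nous obtenons l'accélération: a(t) = -30·t - 4. En dérivant l'accélération, nous obtenons le jerk: j(t) = -30. De l'équation du jerk j(t) = -30, nous substituons t = 1 pour obtenir j = -30.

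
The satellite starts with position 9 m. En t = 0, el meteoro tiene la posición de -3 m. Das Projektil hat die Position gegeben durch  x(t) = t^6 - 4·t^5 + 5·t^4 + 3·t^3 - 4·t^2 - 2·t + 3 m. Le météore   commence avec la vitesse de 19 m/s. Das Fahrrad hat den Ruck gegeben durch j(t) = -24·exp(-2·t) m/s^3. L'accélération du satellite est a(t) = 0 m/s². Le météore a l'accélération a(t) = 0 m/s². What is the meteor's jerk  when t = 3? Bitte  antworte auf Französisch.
En partant de l'accélération a(t) = 0, nous prenons 1 dérivée. La dérivée de l'accélération donne le jerk: j(t) = 0. Nous avons le jerk j(t) = 0. En substituant t = 3: j(3) = 0.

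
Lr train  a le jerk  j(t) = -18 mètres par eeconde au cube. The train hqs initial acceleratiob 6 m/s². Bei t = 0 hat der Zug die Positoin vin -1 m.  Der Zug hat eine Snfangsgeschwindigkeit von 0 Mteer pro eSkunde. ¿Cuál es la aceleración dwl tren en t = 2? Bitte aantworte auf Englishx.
Starting from jerk j(t) = -18, we take 1 antiderivative. Integrating jerk and using the initial condition a(0) = 6, we get a(t) = 6 - 18·t. From the given acceleration equation a(t) = 6 - 18·t, we substitute t = 2 to get a = -30.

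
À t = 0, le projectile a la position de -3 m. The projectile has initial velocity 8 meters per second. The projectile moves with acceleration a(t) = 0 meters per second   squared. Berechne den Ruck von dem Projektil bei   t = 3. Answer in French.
Pour résoudre ceci, nous devons prendre 1 dérivée de notre équation de l'accélération a(t) = 0. La dérivée de l'accélération donne le jerk: j(t) = 0. En utilisant j(t) = 0 et en substituant t = 3, nous trouvons j = 0.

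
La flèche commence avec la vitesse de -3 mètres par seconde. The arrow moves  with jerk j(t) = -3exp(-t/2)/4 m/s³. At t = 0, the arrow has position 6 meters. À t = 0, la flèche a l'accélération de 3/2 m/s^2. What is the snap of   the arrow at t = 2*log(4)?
We must differentiate our jerk equation j(t) = -3·exp(-t/2)/4 1 time. Taking d/dt of j(t), we find s(t) = 3·exp(-t/2)/8. From the given snap equation s(t) = 3·exp(-t/2)/8, we substitute t = 2*log(4) to get s = 3/32.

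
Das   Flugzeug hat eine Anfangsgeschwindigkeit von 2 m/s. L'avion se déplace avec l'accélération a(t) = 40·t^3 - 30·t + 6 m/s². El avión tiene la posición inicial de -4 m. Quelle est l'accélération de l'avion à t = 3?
En utilisant a(t) = 40·t^3 - 30·t + 6 et en substituant t = 3, nous trouvons a = 996.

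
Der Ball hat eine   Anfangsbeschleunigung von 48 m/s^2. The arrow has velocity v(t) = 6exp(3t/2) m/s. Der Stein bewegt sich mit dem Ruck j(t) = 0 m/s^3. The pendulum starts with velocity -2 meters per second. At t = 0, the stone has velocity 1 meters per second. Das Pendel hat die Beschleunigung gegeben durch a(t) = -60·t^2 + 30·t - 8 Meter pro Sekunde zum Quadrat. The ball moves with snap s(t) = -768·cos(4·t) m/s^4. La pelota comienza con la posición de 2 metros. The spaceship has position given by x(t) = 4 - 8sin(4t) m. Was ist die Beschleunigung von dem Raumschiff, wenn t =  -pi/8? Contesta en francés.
Nous devons dériver notre équation de la position x(t) = 4 - 8·sin(4·t) 2 fois. En prenant d/dt de x(t), nous trouvons v(t) = -32·cos(4·t). En dérivant la vitesse, nous obtenons l'accélération: a(t) = 128·sin(4·t). En utilisant a(t) = 128·sin(4·t) et en substituant t = -pi/8, nous trouvons a = -128.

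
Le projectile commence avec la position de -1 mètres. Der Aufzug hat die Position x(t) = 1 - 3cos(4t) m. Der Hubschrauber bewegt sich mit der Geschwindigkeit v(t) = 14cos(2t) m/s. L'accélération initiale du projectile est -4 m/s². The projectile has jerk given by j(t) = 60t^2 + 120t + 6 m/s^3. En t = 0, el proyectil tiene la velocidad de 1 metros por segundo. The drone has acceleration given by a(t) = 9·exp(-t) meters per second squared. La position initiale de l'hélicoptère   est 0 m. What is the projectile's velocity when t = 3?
We must find the antiderivative of our jerk equation j(t) = 60·t^2 + 120·t + 6 2 times. The antiderivative of jerk, with a(0) = -4, gives acceleration: a(t) = 20·t^3 + 60·t^2 + 6·t - 4. Finding the antiderivative of a(t) and using v(0) = 1: v(t) = 5·t^4 + 20·t^3 + 3·t^2 - 4·t + 1. From the given velocity equation v(t) = 5·t^4 + 20·t^3 + 3·t^2 - 4·t + 1, we substitute t = 3 to get v = 961.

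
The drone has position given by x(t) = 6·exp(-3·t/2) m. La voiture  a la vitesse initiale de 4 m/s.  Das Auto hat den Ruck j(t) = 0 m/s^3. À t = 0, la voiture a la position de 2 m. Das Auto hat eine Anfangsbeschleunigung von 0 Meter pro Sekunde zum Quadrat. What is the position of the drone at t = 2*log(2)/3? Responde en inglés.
Using x(t) = 6·exp(-3·t/2) and substituting t = 2*log(2)/3, we find x = 3.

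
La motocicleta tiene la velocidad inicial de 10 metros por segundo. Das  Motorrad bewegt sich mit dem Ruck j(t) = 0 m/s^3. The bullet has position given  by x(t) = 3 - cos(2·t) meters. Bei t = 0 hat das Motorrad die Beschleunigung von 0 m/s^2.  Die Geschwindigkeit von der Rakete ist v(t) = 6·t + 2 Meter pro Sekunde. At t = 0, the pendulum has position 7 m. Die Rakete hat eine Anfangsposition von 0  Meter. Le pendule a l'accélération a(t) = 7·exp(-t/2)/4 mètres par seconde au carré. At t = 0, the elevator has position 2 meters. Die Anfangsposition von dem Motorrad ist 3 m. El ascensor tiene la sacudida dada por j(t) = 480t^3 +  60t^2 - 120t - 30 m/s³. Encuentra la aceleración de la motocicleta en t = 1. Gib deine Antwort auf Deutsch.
Wir müssen das Integral unserer Gleichung für den Ruck j(t) = 0 1-mal finden. Durch Integration von dem Ruck und Verwendung der Anfangsbedingung a(0) = 0, erhalten wir a(t) = 0. Aus der Gleichung für die Beschleunigung a(t) = 0, setzen wir t = 1 ein und erhalten a = 0.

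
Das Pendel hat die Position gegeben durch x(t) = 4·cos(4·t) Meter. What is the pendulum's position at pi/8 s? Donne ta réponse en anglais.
We have position x(t) = 4·cos(4·t). Substituting t = pi/8: x(pi/8) = 0.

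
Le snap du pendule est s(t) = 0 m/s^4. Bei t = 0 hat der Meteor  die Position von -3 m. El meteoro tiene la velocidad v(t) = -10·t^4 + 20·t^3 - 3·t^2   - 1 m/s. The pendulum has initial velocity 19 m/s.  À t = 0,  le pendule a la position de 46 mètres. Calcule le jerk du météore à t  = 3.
En partant de la vitesse v(t) = -10·t^4 + 20·t^3 - 3·t^2 - 1, nous prenons 2 dérivées. La dérivée de la vitesse donne l'accélération: a(t) = -40·t^3 + 60·t^2 - 6·t. En prenant d/dt de a(t), nous trouvons j(t) = -120·t^2 + 120·t - 6. Nous avons le jerk j(t) = -120·t^2 + 120·t - 6. En substituant t = 3: j(3) = -726.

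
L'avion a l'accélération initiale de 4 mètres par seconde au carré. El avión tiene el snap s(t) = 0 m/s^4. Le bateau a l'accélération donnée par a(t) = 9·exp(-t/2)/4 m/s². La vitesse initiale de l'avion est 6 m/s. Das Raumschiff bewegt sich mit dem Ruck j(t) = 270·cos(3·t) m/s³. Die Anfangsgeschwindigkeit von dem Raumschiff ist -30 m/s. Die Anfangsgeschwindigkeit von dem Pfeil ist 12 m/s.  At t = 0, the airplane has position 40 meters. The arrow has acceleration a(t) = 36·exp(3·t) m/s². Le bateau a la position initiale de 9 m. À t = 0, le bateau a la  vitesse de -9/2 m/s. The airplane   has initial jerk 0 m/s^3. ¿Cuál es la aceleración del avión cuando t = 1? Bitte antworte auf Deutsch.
Um dies zu lösen, müssen wir 2 Stammfunktionen unserer Gleichung für den Snap s(t) = 0 finden. Das Integral von dem Snap ist der Ruck. Mit j(0) = 0 erhalten wir j(t) = 0. Die Stammfunktion von dem Ruck, mit a(0) = 4, ergibt die Beschleunigung: a(t) = 4. Mit a(t) = 4 und Einsetzen von t = 1, finden wir a = 4.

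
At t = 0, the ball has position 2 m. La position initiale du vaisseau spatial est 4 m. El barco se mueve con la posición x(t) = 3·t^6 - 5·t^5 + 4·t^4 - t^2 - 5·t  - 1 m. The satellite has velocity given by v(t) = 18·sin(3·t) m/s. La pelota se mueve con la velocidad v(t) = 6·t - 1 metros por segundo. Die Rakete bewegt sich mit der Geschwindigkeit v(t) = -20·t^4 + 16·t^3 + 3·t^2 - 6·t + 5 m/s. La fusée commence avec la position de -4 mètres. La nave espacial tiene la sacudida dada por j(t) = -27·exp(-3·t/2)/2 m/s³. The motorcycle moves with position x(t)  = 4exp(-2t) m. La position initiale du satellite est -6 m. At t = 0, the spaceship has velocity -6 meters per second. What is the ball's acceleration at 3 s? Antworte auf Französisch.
En partant de la vitesse v(t) = 6·t - 1, nous prenons 1 dérivée. En prenant d/dt de v(t), nous trouvons a(t) = 6. Nous avons l'accélération a(t) = 6. En substituant t = 3: a(3) = 6.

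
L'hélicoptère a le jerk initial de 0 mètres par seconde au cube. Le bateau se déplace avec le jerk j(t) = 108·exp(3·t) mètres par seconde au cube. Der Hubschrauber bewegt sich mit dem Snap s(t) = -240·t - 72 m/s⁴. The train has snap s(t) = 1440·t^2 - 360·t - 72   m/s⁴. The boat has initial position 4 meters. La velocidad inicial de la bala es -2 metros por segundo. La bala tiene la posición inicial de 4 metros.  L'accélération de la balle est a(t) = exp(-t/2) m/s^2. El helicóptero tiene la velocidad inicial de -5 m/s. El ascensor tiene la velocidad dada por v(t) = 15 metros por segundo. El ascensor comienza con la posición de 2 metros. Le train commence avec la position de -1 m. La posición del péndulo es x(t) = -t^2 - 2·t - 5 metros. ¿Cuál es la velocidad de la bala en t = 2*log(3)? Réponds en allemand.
Wir müssen das Integral unserer Gleichung für die Beschleunigung a(t) = exp(-t/2) 1-mal finden. Durch Integration von der Beschleunigung und Verwendung der Anfangsbedingung v(0) = -2, erhalten wir v(t) = -2·exp(-t/2). Mit v(t) = -2·exp(-t/2) und Einsetzen von t = 2*log(3), finden wir v = -2/3.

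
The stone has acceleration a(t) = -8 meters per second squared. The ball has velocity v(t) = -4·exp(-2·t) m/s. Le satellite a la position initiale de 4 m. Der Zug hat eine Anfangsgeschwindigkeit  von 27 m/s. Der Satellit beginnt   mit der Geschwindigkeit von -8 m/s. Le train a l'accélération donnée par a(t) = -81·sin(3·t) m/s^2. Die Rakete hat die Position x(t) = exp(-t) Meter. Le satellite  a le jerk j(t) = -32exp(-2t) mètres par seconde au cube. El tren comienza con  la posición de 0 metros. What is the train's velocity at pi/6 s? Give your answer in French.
En partant de l'accélération a(t) = -81·sin(3·t), nous prenons 1 intégrale. La primitive de l'accélération est la vitesse. En utilisant v(0) = 27, nous obtenons v(t) = 27·cos(3·t). De l'équation de la vitesse v(t) = 27·cos(3·t), nous substituons t = pi/6 pour obtenir v = 0.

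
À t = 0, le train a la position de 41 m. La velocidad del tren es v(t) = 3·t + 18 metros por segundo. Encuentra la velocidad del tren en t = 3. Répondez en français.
Nous avons la vitesse v(t) = 3·t + 18. En substituant t = 3: v(3) = 27.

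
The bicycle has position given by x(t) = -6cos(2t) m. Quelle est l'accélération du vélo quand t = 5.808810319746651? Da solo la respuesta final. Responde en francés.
a(5.808810319746651) = 13.9847861895943.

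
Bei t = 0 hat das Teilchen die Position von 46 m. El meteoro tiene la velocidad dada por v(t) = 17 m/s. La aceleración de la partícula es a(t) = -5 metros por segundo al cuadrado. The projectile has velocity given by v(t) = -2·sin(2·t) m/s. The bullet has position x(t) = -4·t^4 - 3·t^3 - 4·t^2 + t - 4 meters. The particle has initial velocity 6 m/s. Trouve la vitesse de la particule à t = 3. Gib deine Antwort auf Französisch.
En partant de l'accélération a(t) = -5, nous prenons 1 primitive. L'intégrale de l'accélération, avec v(0) = 6, donne la vitesse: v(t) = 6 - 5·t. Nous avons la vitesse v(t) = 6 - 5·t. En substituant t = 3: v(3) = -9.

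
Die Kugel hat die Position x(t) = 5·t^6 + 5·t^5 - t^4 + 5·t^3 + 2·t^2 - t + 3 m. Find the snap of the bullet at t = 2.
We must differentiate our position equation x(t) = 5·t^6 + 5·t^5 - t^4 + 5·t^3 + 2·t^2 - t + 3 4 times. Differentiating position, we get velocity: v(t) = 30·t^5 + 25·t^4 - 4·t^3 + 15·t^2 + 4·t - 1. Taking d/dt of v(t), we find a(t) = 150·t^4 + 100·t^3 - 12·t^2 + 30·t + 4. The derivative of acceleration gives jerk: j(t) = 600·t^3 + 300·t^2 - 24·t + 30. Taking d/dt of j(t), we find s(t) = 1800·t^2 + 600·t - 24. We have snap s(t) = 1800·t^2 + 600·t - 24. Substituting t = 2: s(2) = 8376.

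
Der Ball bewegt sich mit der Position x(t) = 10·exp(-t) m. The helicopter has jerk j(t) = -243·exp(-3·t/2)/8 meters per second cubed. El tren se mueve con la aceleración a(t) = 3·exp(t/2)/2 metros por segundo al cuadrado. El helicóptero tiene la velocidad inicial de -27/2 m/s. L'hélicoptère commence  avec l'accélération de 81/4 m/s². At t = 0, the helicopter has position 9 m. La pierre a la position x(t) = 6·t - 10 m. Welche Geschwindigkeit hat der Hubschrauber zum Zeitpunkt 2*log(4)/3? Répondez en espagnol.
Para resolver esto, necesitamos tomar 2 antiderivadas de nuestra ecuación de la sacudida j(t) = -243·exp(-3·t/2)/8. Tomando ∫j(t)dt y aplicando a(0) = 81/4, encontramos a(t) = 81·exp(-3·t/2)/4. La integral de la aceleración es la velocidad. Usando v(0) = -27/2, obtenemos v(t) = -27·exp(-3·t/2)/2. De la ecuación de la velocidad v(t) = -27·exp(-3·t/2)/2, sustituimos t = 2*log(4)/3 para obtener v = -27/8.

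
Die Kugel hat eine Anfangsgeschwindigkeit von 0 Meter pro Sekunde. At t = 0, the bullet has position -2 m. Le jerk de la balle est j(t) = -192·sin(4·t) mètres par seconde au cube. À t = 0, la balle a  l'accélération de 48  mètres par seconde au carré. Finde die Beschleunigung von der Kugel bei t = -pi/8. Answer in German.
Wir müssen unsere Gleichung für den Ruck j(t) = -192·sin(4·t) 1-mal integrieren. Mit ∫j(t)dt und Anwendung von a(0) = 48, finden wir a(t) = 48·cos(4·t). Mit a(t) = 48·cos(4·t) und Einsetzen von t = -pi/8, finden wir a = 0.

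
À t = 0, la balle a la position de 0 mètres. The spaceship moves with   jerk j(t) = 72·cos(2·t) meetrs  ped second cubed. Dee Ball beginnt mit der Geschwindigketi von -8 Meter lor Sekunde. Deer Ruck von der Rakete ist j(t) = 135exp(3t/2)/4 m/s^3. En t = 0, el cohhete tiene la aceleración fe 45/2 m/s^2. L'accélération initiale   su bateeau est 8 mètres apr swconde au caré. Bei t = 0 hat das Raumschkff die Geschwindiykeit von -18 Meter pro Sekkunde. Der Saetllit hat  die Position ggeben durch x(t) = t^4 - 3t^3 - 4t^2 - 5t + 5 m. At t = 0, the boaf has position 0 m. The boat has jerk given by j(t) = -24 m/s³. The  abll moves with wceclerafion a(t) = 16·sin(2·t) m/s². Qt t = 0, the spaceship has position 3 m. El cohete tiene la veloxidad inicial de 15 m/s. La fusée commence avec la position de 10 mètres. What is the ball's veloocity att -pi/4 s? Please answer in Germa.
Um dies zu lösen, müssen wir 1 Stammfunktion unserer Gleichung für die Beschleunigung a(t) = 16·sin(2·t) finden. Mit ∫a(t)dt und Anwendung von v(0) = -8, finden wir v(t) = -8·cos(2·t). Aus der Gleichung für die Geschwindigkeit v(t) = -8·cos(2·t), setzen wir t = -pi/4 ein und erhalten v = 0.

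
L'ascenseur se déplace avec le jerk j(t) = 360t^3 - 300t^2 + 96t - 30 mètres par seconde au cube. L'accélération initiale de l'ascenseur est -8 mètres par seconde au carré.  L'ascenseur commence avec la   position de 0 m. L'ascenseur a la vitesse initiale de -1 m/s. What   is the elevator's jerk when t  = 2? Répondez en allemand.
Wir haben den Ruck j(t) = 360·t^3 - 300·t^2 + 96·t - 30. Durch Einsetzen von t = 2: j(2) = 1842.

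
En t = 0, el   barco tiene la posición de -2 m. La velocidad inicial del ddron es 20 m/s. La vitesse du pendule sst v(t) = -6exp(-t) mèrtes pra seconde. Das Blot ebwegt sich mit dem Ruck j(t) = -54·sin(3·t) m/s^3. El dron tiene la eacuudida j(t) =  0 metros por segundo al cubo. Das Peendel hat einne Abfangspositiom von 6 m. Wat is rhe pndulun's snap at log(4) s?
We must differentiate our velocity equation v(t) = -6·exp(-t) 3 times. The derivative of velocity gives acceleration: a(t) = 6·exp(-t). Taking d/dt of a(t), we find j(t) = -6·exp(-t). Differentiating jerk, we get snap: s(t) = 6·exp(-t). We have snap s(t) = 6·exp(-t). Substituting t = log(4): s(log(4)) = 3/2.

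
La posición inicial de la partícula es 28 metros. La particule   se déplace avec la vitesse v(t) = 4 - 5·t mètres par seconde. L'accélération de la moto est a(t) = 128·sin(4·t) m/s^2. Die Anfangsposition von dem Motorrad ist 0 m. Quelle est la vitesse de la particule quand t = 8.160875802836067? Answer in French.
De l'équation de la vitesse v(t) = 4 - 5·t, nous substituons t = 8.160875802836067 pour obtenir v = -36.8043790141803.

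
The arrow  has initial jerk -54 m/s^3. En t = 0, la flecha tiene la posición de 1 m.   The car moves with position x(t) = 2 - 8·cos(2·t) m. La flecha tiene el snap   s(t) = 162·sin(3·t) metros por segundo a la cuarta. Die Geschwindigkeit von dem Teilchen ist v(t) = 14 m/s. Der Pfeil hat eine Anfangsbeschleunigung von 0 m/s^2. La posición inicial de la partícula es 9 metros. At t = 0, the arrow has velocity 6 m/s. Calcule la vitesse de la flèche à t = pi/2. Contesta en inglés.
Starting from snap s(t) = 162·sin(3·t), we take 3 integrals. Integrating snap and using the initial condition j(0) = -54, we get j(t) = -54·cos(3·t). Finding the antiderivative of j(t) and using a(0) = 0: a(t) = -18·sin(3·t). Taking ∫a(t)dt and applying v(0) = 6, we find v(t) = 6·cos(3·t). We have velocity v(t) = 6·cos(3·t). Substituting t = pi/2: v(pi/2) = 0.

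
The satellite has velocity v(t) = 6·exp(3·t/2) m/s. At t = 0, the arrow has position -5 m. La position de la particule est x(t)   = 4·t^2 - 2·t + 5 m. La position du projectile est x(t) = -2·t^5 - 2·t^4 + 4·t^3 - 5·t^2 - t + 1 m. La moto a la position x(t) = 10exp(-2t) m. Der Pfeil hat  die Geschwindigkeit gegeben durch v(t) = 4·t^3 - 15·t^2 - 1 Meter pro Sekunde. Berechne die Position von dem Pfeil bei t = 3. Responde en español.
Debemos encontrar la antiderivada de nuestra ecuación de la velocidad v(t) = 4·t^3 - 15·t^2 - 1 1 vez. Integrando la velocidad y usando la condición inicial x(0) = -5, obtenemos x(t) = t^4 - 5·t^3 - t - 5. De la ecuación de la posición x(t) = t^4 - 5·t^3 - t - 5, sustituimos t = 3 para obtener x = -62.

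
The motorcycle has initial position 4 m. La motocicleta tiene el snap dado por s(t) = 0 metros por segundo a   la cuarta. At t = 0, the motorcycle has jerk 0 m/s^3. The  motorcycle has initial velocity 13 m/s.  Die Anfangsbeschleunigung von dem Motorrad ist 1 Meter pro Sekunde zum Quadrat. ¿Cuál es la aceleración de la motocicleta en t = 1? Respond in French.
En partant du snap s(t) = 0, nous prenons 2 intégrales. En prenant ∫s(t)dt et en appliquant j(0) = 0, nous trouvons j(t) = 0. L'intégrale du jerk est l'accélération. En utilisant a(0) = 1, nous obtenons a(t) = 1. Nous avons l'accélération a(t) = 1. En substituant t = 1: a(1) = 1.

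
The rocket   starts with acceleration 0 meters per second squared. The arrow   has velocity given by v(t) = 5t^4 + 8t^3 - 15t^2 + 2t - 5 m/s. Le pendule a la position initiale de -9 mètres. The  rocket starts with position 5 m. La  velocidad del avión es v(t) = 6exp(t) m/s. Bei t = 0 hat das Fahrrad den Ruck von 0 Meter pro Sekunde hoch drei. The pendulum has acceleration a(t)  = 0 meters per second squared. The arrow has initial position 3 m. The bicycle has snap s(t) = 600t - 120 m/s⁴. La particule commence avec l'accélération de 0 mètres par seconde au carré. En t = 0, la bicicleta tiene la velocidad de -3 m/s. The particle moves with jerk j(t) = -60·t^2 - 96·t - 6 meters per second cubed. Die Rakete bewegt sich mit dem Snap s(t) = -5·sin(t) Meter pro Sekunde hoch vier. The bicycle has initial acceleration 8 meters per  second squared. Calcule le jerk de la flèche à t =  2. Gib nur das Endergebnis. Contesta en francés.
j(2) = 306.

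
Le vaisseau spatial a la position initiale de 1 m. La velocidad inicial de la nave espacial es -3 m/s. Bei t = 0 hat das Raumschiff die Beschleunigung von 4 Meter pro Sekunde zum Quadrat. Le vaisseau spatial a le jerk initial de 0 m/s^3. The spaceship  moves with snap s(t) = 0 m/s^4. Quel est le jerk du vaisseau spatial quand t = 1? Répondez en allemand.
Ausgehend von dem Snap s(t) = 0, nehmen wir 1 Stammfunktion. Durch Integration von dem Snap und Verwendung der Anfangsbedingung j(0) = 0, erhalten wir j(t) = 0. Aus der Gleichung für den Ruck j(t) = 0, setzen wir t = 1 ein und erhalten j = 0.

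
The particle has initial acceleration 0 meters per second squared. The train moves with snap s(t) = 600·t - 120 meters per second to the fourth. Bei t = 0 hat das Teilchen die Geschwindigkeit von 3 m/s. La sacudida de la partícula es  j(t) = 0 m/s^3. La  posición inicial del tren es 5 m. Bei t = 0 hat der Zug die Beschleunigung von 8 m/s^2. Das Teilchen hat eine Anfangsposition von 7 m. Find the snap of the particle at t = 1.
Starting from jerk j(t) = 0, we take 1 derivative. The derivative of jerk gives snap: s(t) = 0. From the given snap equation s(t) = 0, we substitute t = 1 to get s = 0.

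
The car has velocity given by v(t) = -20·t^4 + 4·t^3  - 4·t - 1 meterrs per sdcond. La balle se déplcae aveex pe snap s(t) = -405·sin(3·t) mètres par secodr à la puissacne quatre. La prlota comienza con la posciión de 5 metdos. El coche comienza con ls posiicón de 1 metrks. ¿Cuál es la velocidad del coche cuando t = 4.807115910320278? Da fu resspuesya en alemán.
Aus der Gleichung für die Geschwindigkeit v(t) = -20·t^4 + 4·t^3 - 4·t - 1, setzen wir t = 4.807115910320278 ein und erhalten v = -10255.8192963266.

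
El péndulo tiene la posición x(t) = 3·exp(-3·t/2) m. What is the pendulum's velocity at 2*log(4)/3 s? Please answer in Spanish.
Debemos derivar nuestra ecuación de la posición x(t) = 3·exp(-3·t/2) 1 vez. Tomando d/dt de x(t), encontramos v(t) = -9·exp(-3·t/2)/2. Usando v(t) = -9·exp(-3·t/2)/2 y sustituyendo t = 2*log(4)/3, encontramos v = -9/8.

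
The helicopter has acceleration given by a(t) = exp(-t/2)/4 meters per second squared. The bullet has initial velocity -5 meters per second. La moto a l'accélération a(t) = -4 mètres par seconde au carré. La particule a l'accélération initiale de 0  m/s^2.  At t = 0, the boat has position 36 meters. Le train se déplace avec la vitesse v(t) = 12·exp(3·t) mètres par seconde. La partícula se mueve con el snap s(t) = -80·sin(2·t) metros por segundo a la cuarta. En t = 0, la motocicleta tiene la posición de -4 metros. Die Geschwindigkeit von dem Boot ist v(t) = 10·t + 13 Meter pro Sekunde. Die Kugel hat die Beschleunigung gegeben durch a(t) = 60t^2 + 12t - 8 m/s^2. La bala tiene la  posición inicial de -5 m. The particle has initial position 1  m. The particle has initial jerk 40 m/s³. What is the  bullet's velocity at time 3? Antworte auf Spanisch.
Para resolver esto, necesitamos tomar 1 integral de nuestra ecuación de la aceleración a(t) = 60·t^2 + 12·t - 8. La integral de la aceleración es la velocidad. Usando v(0) = -5, obtenemos v(t) = 20·t^3 + 6·t^2 - 8·t - 5. De la ecuación de la velocidad v(t) = 20·t^3 + 6·t^2 - 8·t - 5, sustituimos t = 3 para obtener v = 565.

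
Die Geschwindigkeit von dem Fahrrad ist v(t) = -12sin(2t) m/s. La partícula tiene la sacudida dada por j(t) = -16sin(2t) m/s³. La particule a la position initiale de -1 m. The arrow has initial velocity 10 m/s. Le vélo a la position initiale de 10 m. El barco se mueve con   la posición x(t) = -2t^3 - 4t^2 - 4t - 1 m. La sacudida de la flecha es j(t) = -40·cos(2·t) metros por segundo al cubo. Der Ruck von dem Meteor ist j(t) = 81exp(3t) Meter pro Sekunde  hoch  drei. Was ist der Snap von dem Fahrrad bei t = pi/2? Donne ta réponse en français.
En partant de la vitesse v(t) = -12·sin(2·t), nous prenons 3 dérivées. La dérivée de la vitesse donne l'accélération: a(t) = -24·cos(2·t). La dérivée de l'accélération donne le jerk: j(t) = 48·sin(2·t). La dérivée du jerk donne le snap: s(t) = 96·cos(2·t). De l'équation du snap s(t) = 96·cos(2·t), nous substituons t = pi/2 pour obtenir s = -96.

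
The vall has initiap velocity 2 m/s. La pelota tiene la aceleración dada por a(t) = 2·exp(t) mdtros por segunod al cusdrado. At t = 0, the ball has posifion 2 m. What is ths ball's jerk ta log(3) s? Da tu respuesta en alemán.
Wir müssen unsere Gleichung für die Beschleunigung a(t) = 2·exp(t) 1-mal ableiten. Durch Ableiten von der Beschleunigung erhalten wir den Ruck: j(t) = 2·exp(t). Mit j(t) = 2·exp(t) und Einsetzen von t = log(3), finden wir j = 6.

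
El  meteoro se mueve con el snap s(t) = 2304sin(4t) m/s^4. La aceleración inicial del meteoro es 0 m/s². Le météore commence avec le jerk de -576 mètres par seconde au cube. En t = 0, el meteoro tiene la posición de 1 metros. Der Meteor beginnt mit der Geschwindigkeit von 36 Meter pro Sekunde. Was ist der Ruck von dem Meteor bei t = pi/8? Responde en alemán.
Ausgehend von dem Snap s(t) = 2304·sin(4·t), nehmen wir 1 Stammfunktion. Die Stammfunktion von dem Snap, mit j(0) = -576, ergibt den Ruck: j(t) = -576·cos(4·t). Aus der Gleichung für den Ruck j(t) = -576·cos(4·t), setzen wir t = pi/8 ein und erhalten j = 0.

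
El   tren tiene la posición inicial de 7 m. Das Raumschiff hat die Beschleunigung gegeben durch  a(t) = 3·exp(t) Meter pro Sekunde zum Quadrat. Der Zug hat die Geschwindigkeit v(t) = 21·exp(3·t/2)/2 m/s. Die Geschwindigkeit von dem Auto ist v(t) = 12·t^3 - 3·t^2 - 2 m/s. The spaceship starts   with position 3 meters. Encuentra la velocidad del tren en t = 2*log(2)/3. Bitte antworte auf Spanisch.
Usando v(t) = 21·exp(3·t/2)/2 y sustituyendo t = 2*log(2)/3, encontramos v = 21.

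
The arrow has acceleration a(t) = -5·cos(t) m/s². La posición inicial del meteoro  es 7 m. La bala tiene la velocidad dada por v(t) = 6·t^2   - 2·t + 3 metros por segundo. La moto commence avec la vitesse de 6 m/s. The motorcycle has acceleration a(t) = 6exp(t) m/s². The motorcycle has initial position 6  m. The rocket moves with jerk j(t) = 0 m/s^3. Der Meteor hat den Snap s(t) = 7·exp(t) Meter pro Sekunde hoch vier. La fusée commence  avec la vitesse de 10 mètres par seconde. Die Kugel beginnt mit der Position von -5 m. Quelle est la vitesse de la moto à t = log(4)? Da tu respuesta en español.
Debemos encontrar la integral de nuestra ecuación de la aceleración a(t) = 6·exp(t) 1 vez. Tomando ∫a(t)dt y aplicando v(0) = 6, encontramos v(t) = 6·exp(t). Tenemos la velocidad v(t) = 6·exp(t). Sustituyendo t = log(4): v(log(4)) = 24.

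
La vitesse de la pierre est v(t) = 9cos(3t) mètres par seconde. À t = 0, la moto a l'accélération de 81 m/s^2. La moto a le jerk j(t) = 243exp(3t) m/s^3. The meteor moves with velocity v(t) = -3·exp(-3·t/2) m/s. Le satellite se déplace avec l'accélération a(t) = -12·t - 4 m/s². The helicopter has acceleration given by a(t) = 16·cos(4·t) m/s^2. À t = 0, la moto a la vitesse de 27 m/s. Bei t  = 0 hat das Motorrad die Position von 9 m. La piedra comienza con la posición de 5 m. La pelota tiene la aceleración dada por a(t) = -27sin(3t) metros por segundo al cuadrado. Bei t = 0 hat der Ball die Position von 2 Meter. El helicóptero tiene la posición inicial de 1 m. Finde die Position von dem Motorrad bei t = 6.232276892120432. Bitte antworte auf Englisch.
We need to integrate our jerk equation j(t) = 243·exp(3·t) 3 times. Taking ∫j(t)dt and applying a(0) = 81, we find a(t) = 81·exp(3·t). The integral of acceleration, with v(0) = 27, gives velocity: v(t) = 27·exp(3·t). The antiderivative of velocity is position. Using x(0) = 9, we get x(t) = 9·exp(3·t). We have position x(t) = 9·exp(3·t). Substituting t = 6.232276892120432: x(6.232276892120432) = 1186240920.25080.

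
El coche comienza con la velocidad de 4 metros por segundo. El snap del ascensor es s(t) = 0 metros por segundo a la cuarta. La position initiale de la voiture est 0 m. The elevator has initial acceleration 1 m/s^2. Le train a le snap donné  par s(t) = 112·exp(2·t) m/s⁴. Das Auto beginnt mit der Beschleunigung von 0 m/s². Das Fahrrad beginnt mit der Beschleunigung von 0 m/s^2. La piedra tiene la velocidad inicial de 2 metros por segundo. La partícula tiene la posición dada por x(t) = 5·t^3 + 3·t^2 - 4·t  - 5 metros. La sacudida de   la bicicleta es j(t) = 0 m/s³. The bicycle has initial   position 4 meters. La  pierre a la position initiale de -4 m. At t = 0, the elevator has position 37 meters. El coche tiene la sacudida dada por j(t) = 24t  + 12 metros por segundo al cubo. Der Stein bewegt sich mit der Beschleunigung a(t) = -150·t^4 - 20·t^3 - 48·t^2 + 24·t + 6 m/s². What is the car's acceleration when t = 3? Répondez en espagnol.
Debemos encontrar la antiderivada de nuestra ecuación de la sacudida j(t) = 24·t + 12 1 vez. La integral de la sacudida es la aceleración. Usando a(0) = 0, obtenemos a(t) = 12·t·(t + 1). Tenemos la aceleración a(t) = 12·t·(t + 1). Sustituyendo t = 3: a(3) = 144.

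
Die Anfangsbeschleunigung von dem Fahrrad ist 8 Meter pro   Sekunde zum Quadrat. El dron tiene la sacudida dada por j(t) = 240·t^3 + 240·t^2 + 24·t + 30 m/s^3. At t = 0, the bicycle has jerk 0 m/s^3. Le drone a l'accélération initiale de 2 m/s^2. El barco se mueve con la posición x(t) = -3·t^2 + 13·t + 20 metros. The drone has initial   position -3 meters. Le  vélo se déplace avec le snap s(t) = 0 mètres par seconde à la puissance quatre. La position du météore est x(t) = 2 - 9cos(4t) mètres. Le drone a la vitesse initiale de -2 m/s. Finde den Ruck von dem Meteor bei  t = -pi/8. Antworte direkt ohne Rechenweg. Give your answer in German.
Die Antwort ist 576.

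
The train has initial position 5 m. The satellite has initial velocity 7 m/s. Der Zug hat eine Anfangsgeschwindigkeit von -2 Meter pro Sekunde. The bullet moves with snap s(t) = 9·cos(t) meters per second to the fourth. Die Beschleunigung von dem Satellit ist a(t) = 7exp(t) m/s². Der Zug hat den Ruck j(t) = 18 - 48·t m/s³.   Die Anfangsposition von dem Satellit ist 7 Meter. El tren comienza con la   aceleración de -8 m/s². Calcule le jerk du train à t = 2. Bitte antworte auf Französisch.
En utilisant j(t) = 18 - 48·t et en substituant t = 2, nous trouvons j = -78.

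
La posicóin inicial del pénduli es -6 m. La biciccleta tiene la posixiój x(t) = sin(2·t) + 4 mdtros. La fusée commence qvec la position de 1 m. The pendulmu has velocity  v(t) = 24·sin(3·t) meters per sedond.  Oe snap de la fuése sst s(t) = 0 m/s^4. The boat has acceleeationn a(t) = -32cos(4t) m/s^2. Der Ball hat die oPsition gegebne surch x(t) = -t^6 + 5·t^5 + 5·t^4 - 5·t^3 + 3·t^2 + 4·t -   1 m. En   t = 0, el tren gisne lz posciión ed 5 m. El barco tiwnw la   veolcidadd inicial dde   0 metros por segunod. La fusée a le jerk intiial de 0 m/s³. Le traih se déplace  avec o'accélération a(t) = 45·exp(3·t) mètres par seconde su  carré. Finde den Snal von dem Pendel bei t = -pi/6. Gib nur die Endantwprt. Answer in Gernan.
Der Snap bei t = -pi/6 ist s = 0.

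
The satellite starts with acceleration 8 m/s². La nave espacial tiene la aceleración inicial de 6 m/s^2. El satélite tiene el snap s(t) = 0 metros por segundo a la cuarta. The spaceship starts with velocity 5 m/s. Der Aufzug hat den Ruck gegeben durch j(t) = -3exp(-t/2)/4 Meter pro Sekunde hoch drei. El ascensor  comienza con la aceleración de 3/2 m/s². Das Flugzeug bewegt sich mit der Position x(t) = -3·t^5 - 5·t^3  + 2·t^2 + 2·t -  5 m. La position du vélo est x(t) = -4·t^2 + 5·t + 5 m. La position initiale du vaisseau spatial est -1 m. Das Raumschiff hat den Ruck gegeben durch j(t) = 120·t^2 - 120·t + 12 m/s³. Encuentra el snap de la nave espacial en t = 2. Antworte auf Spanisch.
Partiendo de la sacudida j(t) = 120·t^2 - 120·t + 12, tomamos 1 derivada. Tomando d/dt de j(t), encontramos s(t) = 240·t - 120. Usando s(t) = 240·t - 120 y sustituyendo t = 2, encontramos s = 360.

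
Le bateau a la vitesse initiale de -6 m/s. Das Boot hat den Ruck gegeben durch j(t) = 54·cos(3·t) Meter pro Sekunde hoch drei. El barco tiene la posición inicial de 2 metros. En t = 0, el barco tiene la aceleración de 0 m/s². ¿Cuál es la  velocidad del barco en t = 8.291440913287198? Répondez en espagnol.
Debemos encontrar la integral de nuestra ecuación de la sacudida j(t) = 54·cos(3·t) 2 veces. Integrando la sacudida y usando la condición inicial a(0) = 0, obtenemos a(t) = 18·sin(3·t). La antiderivada de la aceleración, con v(0) = -6, da la velocidad: v(t) = -6·cos(3·t). De la ecuación de la velocidad v(t) = -6·cos(3·t), sustituimos t = 8.291440913287198 para obtener v = -5.80077207099826.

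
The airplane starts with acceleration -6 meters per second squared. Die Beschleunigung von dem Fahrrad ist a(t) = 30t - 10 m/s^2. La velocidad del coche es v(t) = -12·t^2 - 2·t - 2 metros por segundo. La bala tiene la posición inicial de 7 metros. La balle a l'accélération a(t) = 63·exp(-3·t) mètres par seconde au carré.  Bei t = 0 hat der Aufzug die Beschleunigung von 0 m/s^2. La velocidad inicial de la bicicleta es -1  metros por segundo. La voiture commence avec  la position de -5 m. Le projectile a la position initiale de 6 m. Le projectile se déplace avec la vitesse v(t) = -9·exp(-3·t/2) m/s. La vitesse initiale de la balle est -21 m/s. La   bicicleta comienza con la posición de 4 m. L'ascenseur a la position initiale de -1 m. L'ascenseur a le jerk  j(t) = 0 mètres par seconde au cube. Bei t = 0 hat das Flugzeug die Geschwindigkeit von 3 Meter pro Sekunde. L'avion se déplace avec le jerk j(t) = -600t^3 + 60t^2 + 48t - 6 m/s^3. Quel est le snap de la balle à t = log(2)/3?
Pour résoudre ceci, nous devons prendre 2 dérivées de notre équation de l'accélération a(t) = 63·exp(-3·t). La dérivée de l'accélération donne le jerk: j(t) = -189·exp(-3·t). En prenant d/dt de j(t), nous trouvons s(t) = 567·exp(-3·t). En utilisant s(t) = 567·exp(-3·t) et en substituant t = log(2)/3, nous trouvons s = 567/2.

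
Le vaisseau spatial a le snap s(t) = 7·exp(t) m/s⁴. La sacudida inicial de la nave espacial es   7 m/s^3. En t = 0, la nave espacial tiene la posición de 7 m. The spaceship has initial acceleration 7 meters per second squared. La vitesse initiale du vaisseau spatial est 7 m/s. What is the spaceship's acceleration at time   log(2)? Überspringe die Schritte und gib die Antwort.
At t = log(2), a = 14.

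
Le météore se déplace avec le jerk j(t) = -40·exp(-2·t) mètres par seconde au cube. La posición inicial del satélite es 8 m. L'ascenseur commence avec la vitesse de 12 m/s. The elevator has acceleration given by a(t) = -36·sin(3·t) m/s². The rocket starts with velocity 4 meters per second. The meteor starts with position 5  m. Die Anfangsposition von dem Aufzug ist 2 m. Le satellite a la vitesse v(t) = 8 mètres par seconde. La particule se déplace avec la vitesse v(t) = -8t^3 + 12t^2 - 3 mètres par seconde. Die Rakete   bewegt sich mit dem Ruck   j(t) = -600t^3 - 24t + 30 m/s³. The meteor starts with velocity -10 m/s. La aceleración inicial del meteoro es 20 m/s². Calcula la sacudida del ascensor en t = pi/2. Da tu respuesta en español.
Para resolver esto, necesitamos tomar 1 derivada de nuestra ecuación de la aceleración a(t) = -36·sin(3·t). Tomando d/dt de a(t), encontramos j(t) = -108·cos(3·t). De la ecuación de la sacudida j(t) = -108·cos(3·t), sustituimos t = pi/2 para obtener j = 0.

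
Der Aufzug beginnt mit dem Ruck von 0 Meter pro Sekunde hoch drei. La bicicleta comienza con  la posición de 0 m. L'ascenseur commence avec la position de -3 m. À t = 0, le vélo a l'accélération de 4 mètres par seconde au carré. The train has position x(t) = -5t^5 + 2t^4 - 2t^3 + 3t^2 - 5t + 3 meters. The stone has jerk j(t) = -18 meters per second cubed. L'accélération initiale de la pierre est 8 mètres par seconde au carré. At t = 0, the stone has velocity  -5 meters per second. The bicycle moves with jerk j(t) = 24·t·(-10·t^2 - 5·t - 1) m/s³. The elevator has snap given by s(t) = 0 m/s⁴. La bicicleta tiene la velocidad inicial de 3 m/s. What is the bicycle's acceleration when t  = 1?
To find the answer, we compute 1 integral of j(t) = 24·t·(-10·t^2 - 5·t - 1). The antiderivative of jerk is acceleration. Using a(0) = 4, we get a(t) = -60·t^4 - 40·t^3 - 12·t^2 + 4. From the given acceleration equation a(t) = -60·t^4 - 40·t^3 - 12·t^2 + 4, we substitute t = 1 to get a = -108.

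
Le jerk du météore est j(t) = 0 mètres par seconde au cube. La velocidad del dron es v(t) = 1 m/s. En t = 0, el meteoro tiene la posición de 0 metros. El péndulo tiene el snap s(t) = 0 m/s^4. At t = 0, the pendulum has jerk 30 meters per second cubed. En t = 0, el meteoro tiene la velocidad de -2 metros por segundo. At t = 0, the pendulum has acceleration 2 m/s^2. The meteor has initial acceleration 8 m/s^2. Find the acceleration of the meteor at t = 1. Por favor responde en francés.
Pour résoudre ceci, nous devons prendre 1 intégrale de notre équation du jerk j(t) = 0. L'intégrale du jerk, avec a(0) = 8, donne l'accélération: a(t) = 8. De l'équation de l'accélération a(t) = 8, nous substituons t = 1 pour obtenir a = 8.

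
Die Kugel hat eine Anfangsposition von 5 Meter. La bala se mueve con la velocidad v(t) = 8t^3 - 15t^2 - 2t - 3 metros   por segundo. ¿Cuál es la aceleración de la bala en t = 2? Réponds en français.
Nous devons dériver notre équation de la vitesse v(t) = 8·t^3 - 15·t^2 - 2·t - 3 1 fois. En dérivant la vitesse, nous obtenons l'accélération: a(t) = 24·t^2 - 30·t - 2. Nous avons l'accélération a(t) = 24·t^2 - 30·t - 2. En substituant t = 2: a(2) = 34.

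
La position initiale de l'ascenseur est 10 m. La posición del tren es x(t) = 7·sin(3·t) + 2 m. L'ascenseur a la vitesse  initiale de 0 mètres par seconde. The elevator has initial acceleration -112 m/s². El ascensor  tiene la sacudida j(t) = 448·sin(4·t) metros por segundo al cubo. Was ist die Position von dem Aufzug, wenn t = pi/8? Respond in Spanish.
Partiendo de la sacudida j(t) = 448·sin(4·t), tomamos 3 antiderivadas. La integral de la sacudida, con a(0) = -112, da la aceleración: a(t) = -112·cos(4·t). La integral de la aceleración, con v(0) = 0, da la velocidad: v(t) = -28·sin(4·t). La integral de la velocidad, con x(0) = 10, da la posición: x(t) = 7·cos(4·t) + 3. Usando x(t) = 7·cos(4·t) + 3 y sustituyendo t = pi/8, encontramos x = 3.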